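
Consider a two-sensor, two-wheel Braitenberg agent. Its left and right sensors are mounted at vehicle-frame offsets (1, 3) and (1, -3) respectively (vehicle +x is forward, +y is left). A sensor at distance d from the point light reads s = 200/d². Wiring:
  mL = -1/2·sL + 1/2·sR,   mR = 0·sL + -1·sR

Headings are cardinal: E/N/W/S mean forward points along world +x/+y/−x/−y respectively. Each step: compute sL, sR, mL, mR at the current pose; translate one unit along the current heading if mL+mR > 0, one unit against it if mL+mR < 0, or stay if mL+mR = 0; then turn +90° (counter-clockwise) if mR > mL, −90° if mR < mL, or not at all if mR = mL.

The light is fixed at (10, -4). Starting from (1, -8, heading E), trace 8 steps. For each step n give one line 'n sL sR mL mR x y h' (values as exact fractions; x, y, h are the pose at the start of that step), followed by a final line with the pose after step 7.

n=0: pose=(1,-8,E); sL=40/13, sR=200/113; mL=-960/1469, mR=-200/113; mL+mR=-3560/1469 → advance -1; mR−mL=-1640/1469 → turn -1·90°
n=1: pose=(0,-8,S); sL=100/37, sR=100/97; mL=-3000/3589, mR=-100/97; mL+mR=-6700/3589 → advance -1; mR−mL=-700/3589 → turn -1·90°
n=2: pose=(0,-7,W); sL=200/157, sR=200/121; mL=3600/18997, mR=-200/121; mL+mR=-27800/18997 → advance -1; mR−mL=-35000/18997 → turn -1·90°
n=3: pose=(1,-7,N); sL=50/37, sR=5; mL=135/74, mR=-5; mL+mR=-235/74 → advance -1; mR−mL=-505/74 → turn -1·90°
n=4: pose=(1,-8,E); sL=40/13, sR=200/113; mL=-960/1469, mR=-200/113; mL+mR=-3560/1469 → advance -1; mR−mL=-1640/1469 → turn -1·90°
n=5: pose=(0,-8,S); sL=100/37, sR=100/97; mL=-3000/3589, mR=-100/97; mL+mR=-6700/3589 → advance -1; mR−mL=-700/3589 → turn -1·90°
n=6: pose=(0,-7,W); sL=200/157, sR=200/121; mL=3600/18997, mR=-200/121; mL+mR=-27800/18997 → advance -1; mR−mL=-35000/18997 → turn -1·90°
n=7: pose=(1,-7,N); sL=50/37, sR=5; mL=135/74, mR=-5; mL+mR=-235/74 → advance -1; mR−mL=-505/74 → turn -1·90°

0 40/13 200/113 -960/1469 -200/113 1 -8 E
1 100/37 100/97 -3000/3589 -100/97 0 -8 S
2 200/157 200/121 3600/18997 -200/121 0 -7 W
3 50/37 5 135/74 -5 1 -7 N
4 40/13 200/113 -960/1469 -200/113 1 -8 E
5 100/37 100/97 -3000/3589 -100/97 0 -8 S
6 200/157 200/121 3600/18997 -200/121 0 -7 W
7 50/37 5 135/74 -5 1 -7 N
final 1 -8 E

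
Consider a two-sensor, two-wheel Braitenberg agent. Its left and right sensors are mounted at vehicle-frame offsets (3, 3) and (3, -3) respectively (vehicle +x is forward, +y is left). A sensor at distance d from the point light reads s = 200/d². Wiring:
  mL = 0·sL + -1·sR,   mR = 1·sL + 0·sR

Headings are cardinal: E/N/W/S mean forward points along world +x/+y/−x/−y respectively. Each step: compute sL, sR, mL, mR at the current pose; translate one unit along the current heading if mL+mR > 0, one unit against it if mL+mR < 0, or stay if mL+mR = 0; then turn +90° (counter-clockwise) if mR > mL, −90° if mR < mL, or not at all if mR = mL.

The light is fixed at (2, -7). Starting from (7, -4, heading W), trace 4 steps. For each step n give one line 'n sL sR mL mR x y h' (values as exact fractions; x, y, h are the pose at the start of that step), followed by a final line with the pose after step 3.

n=0: pose=(7,-4,W); sL=50, sR=5; mL=-5, mR=50; mL+mR=45 → advance +1; mR−mL=55 → turn +1·90°
n=1: pose=(6,-4,S); sL=200/49, sR=200; mL=-200, mR=200/49; mL+mR=-9600/49 → advance -1; mR−mL=10000/49 → turn +1·90°
n=2: pose=(6,-3,E); sL=100/49, sR=4; mL=-4, mR=100/49; mL+mR=-96/49 → advance -1; mR−mL=296/49 → turn +1·90°
n=3: pose=(5,-3,N); sL=200/49, sR=40/17; mL=-40/17, mR=200/49; mL+mR=1440/833 → advance +1; mR−mL=5360/833 → turn +1·90°

0 50 5 -5 50 7 -4 W
1 200/49 200 -200 200/49 6 -4 S
2 100/49 4 -4 100/49 6 -3 E
3 200/49 40/17 -40/17 200/49 5 -3 N
final 5 -2 W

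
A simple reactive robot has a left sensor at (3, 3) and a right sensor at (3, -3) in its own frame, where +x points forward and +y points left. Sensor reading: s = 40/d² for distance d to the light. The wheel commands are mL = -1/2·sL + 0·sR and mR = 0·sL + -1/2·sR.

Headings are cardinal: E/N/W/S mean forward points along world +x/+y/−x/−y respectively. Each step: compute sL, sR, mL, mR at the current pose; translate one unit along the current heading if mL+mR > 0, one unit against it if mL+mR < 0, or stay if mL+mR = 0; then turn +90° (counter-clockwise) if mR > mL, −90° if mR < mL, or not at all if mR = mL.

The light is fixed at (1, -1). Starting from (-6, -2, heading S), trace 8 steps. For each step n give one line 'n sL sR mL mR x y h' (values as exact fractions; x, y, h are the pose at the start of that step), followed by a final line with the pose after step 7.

n=0: pose=(-6,-2,S); sL=5/4, sR=10/29; mL=-5/8, mR=-5/29; mL+mR=-185/232 → advance -1; mR−mL=105/232 → turn +1·90°
n=1: pose=(-6,-1,E); sL=8/5, sR=8/5; mL=-4/5, mR=-4/5; mL+mR=-8/5 → advance -1; mR−mL=0 → turn +0·90°
n=2: pose=(-7,-1,E); sL=20/17, sR=20/17; mL=-10/17, mR=-10/17; mL+mR=-20/17 → advance -1; mR−mL=0 → turn +0·90°
n=3: pose=(-8,-1,E); sL=8/9, sR=8/9; mL=-4/9, mR=-4/9; mL+mR=-8/9 → advance -1; mR−mL=0 → turn +0·90°
n=4: pose=(-9,-1,E); sL=20/29, sR=20/29; mL=-10/29, mR=-10/29; mL+mR=-20/29 → advance -1; mR−mL=0 → turn +0·90°
n=5: pose=(-10,-1,E); sL=40/73, sR=40/73; mL=-20/73, mR=-20/73; mL+mR=-40/73 → advance -1; mR−mL=0 → turn +0·90°
n=6: pose=(-11,-1,E); sL=4/9, sR=4/9; mL=-2/9, mR=-2/9; mL+mR=-4/9 → advance -1; mR−mL=0 → turn +0·90°
n=7: pose=(-12,-1,E); sL=40/109, sR=40/109; mL=-20/109, mR=-20/109; mL+mR=-40/109 → advance -1; mR−mL=0 → turn +0·90°

0 5/4 10/29 -5/8 -5/29 -6 -2 S
1 8/5 8/5 -4/5 -4/5 -6 -1 E
2 20/17 20/17 -10/17 -10/17 -7 -1 E
3 8/9 8/9 -4/9 -4/9 -8 -1 E
4 20/29 20/29 -10/29 -10/29 -9 -1 E
5 40/73 40/73 -20/73 -20/73 -10 -1 E
6 4/9 4/9 -2/9 -2/9 -11 -1 E
7 40/109 40/109 -20/109 -20/109 -12 -1 E
final -13 -1 E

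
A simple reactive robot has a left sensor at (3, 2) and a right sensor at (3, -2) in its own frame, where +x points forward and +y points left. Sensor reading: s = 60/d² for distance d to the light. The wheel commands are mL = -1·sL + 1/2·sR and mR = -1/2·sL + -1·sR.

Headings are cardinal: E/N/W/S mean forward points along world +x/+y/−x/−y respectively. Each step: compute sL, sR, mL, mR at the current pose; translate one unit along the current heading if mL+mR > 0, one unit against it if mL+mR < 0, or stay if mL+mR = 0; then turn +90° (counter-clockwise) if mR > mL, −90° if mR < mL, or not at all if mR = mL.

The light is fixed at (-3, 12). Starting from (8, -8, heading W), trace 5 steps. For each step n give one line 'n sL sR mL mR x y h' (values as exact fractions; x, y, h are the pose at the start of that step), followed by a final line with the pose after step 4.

n=0: pose=(8,-8,W); sL=15/137, sR=15/97; mL=-855/26578, mR=-5565/26578; mL+mR=-3210/13289 → advance -1; mR−mL=-2355/13289 → turn -1·90°
n=1: pose=(9,-8,N); sL=60/389, sR=12/97; mL=-3486/37733, mR=-7578/37733; mL+mR=-11064/37733 → advance -1; mR−mL=-4092/37733 → turn -1·90°
n=2: pose=(9,-9,E); sL=30/293, sR=30/377; mL=-6915/110461, mR=-14445/110461; mL+mR=-21360/110461 → advance -1; mR−mL=-7530/110461 → turn -1·90°
n=3: pose=(8,-9,S); sL=12/149, sR=20/219; mL=-1138/32631, mR=-4294/32631; mL+mR=-5432/32631 → advance -1; mR−mL=-1052/10877 → turn -1·90°
n=4: pose=(8,-8,W); sL=15/137, sR=15/97; mL=-855/26578, mR=-5565/26578; mL+mR=-3210/13289 → advance -1; mR−mL=-2355/13289 → turn -1·90°

0 15/137 15/97 -855/26578 -5565/26578 8 -8 W
1 60/389 12/97 -3486/37733 -7578/37733 9 -8 N
2 30/293 30/377 -6915/110461 -14445/110461 9 -9 E
3 12/149 20/219 -1138/32631 -4294/32631 8 -9 S
4 15/137 15/97 -855/26578 -5565/26578 8 -8 W
final 9 -8 N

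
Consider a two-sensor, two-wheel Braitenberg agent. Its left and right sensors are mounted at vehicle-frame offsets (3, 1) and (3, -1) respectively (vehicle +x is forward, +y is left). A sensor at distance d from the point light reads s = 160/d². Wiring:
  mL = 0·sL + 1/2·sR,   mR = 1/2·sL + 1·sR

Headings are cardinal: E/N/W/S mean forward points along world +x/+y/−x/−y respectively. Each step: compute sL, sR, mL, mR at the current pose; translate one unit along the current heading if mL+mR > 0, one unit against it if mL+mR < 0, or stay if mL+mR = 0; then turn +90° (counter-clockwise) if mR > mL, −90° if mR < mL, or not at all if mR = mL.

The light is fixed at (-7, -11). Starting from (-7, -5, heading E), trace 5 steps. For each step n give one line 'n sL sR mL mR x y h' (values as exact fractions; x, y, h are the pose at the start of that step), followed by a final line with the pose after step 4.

0 80/29 80/17 40/17 3000/493 -7 -5 E
1 160/81 32/17 16/17 3952/1377 -6 -5 N
2 4 40/17 20/17 74/17 -6 -4 W
3 160/17 160/17 80/17 240/17 -7 -4 S
4 80/29 80/17 40/17 3000/493 -7 -5 E
final -6 -5 N

n=0: pose=(-7,-5,E); sL=80/29, sR=80/17; mL=40/17, mR=3000/493; mL+mR=4160/493 → advance +1; mR−mL=1840/493 → turn +1·90°
n=1: pose=(-6,-5,N); sL=160/81, sR=32/17; mL=16/17, mR=3952/1377; mL+mR=5248/1377 → advance +1; mR−mL=2656/1377 → turn +1·90°
n=2: pose=(-6,-4,W); sL=4, sR=40/17; mL=20/17, mR=74/17; mL+mR=94/17 → advance +1; mR−mL=54/17 → turn +1·90°
n=3: pose=(-7,-4,S); sL=160/17, sR=160/17; mL=80/17, mR=240/17; mL+mR=320/17 → advance +1; mR−mL=160/17 → turn +1·90°
n=4: pose=(-7,-5,E); sL=80/29, sR=80/17; mL=40/17, mR=3000/493; mL+mR=4160/493 → advance +1; mR−mL=1840/493 → turn +1·90°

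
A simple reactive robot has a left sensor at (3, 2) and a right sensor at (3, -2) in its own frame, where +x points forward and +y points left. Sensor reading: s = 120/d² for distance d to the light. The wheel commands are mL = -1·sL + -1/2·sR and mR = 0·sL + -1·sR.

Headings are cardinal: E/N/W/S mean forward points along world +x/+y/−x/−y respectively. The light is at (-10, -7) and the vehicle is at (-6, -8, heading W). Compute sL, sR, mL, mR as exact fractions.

left sensor world pos  = (-9, -10); dL² = 10
right sensor world pos = (-9, -6); dR² = 2
sL = 120/10 = 12
sR = 120/2 = 60
mL = -1·sL + -1/2·sR = -42
mR = 0·sL + -1·sR = -60

12 60 -42 -60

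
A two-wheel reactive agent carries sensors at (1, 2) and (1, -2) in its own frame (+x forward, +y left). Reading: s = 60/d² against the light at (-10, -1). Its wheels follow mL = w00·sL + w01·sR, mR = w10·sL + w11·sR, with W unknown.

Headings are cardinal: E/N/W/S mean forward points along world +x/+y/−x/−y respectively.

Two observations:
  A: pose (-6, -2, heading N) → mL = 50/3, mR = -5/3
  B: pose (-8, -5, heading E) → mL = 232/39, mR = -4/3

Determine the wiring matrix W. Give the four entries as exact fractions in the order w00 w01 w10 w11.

obs A: pose=(-6,-2,N) → sL=15, sR=5/3, mL=50/3, mR=-5/3
obs B: pose=(-8,-5,E) → sL=60/13, sR=4/3, mL=232/39, mR=-4/3
sensor matrix S = [[15, 5/3], [60/13, 4/3]]; det S = 160/13
solve [mL_A; mL_B] = S·[w00; w01] and [mR_A; mR_B] = S·[w10; w11]:
  w00 = 1, w01 = 1, w10 = 0, w11 = -1

1 1 0 -1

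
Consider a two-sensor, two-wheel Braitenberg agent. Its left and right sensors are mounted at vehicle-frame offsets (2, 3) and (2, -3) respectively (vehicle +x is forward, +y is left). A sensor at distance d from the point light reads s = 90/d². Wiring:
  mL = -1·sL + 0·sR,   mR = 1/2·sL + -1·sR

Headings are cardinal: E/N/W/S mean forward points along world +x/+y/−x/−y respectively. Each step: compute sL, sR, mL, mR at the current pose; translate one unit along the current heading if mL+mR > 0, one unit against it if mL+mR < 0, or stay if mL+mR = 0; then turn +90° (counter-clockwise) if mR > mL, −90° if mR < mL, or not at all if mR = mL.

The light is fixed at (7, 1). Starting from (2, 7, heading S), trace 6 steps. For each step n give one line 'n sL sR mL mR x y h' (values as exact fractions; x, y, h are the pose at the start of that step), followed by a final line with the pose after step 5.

n=0: pose=(2,7,S); sL=9/2, sR=9/8; mL=-9/2, mR=9/8; mL+mR=-27/8 → advance -1; mR−mL=45/8 → turn +1·90°
n=1: pose=(2,8,E); sL=90/109, sR=18/5; mL=-90/109, mR=-1737/545; mL+mR=-2187/545 → advance -1; mR−mL=-1287/545 → turn -1·90°
n=2: pose=(1,8,S); sL=45/17, sR=45/53; mL=-45/17, mR=855/1802; mL+mR=-3915/1802 → advance -1; mR−mL=5625/1802 → turn +1·90°
n=3: pose=(1,9,E); sL=90/137, sR=90/41; mL=-90/137, mR=-10485/5617; mL+mR=-14175/5617 → advance -1; mR−mL=-6795/5617 → turn -1·90°
n=4: pose=(0,9,S); sL=45/26, sR=45/68; mL=-45/26, mR=45/221; mL+mR=-675/442 → advance -1; mR−mL=855/442 → turn +1·90°
n=5: pose=(0,10,E); sL=90/169, sR=90/61; mL=-90/169, mR=-12465/10309; mL+mR=-17955/10309 → advance -1; mR−mL=-6975/10309 → turn -1·90°

0 9/2 9/8 -9/2 9/8 2 7 S
1 90/109 18/5 -90/109 -1737/545 2 8 E
2 45/17 45/53 -45/17 855/1802 1 8 S
3 90/137 90/41 -90/137 -10485/5617 1 9 E
4 45/26 45/68 -45/26 45/221 0 9 S
5 90/169 90/61 -90/169 -12465/10309 0 10 E
final -1 10 S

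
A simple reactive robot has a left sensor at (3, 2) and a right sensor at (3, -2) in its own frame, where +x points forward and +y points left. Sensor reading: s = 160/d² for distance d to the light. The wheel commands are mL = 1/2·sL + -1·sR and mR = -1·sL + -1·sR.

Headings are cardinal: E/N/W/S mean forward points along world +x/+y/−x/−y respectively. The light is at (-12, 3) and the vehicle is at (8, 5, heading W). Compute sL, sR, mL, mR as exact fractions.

160/289 32/61 -4368/17629 -19008/17629

left sensor world pos  = (5, 3); dL² = 289
right sensor world pos = (5, 7); dR² = 305
sL = 160/289 = 160/289
sR = 160/305 = 32/61
mL = 1/2·sL + -1·sR = -4368/17629
mR = -1·sL + -1·sR = -19008/17629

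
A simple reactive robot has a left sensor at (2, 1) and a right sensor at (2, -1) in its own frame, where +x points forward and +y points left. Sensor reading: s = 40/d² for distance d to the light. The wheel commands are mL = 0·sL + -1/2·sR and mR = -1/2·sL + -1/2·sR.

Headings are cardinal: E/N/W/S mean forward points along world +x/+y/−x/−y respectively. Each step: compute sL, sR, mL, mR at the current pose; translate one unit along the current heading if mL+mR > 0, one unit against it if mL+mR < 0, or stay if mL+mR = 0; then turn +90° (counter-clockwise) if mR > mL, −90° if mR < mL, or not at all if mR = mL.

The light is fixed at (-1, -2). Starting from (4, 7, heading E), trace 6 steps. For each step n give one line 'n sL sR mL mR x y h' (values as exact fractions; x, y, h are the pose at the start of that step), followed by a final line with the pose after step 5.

0 40/149 40/113 -20/113 -5240/16837 4 7 E
1 20/37 20/29 -10/29 -660/1073 3 7 S
2 8/17 8/25 -4/25 -168/425 3 8 W
3 1/4 2/9 -1/9 -17/72 4 8 N
4 40/149 40/113 -20/113 -5240/16837 4 7 E
5 20/37 20/29 -10/29 -660/1073 3 7 S
final 3 8 W

n=0: pose=(4,7,E); sL=40/149, sR=40/113; mL=-20/113, mR=-5240/16837; mL+mR=-8220/16837 → advance -1; mR−mL=-20/149 → turn -1·90°
n=1: pose=(3,7,S); sL=20/37, sR=20/29; mL=-10/29, mR=-660/1073; mL+mR=-1030/1073 → advance -1; mR−mL=-10/37 → turn -1·90°
n=2: pose=(3,8,W); sL=8/17, sR=8/25; mL=-4/25, mR=-168/425; mL+mR=-236/425 → advance -1; mR−mL=-4/17 → turn -1·90°
n=3: pose=(4,8,N); sL=1/4, sR=2/9; mL=-1/9, mR=-17/72; mL+mR=-25/72 → advance -1; mR−mL=-1/8 → turn -1·90°
n=4: pose=(4,7,E); sL=40/149, sR=40/113; mL=-20/113, mR=-5240/16837; mL+mR=-8220/16837 → advance -1; mR−mL=-20/149 → turn -1·90°
n=5: pose=(3,7,S); sL=20/37, sR=20/29; mL=-10/29, mR=-660/1073; mL+mR=-1030/1073 → advance -1; mR−mL=-10/37 → turn -1·90°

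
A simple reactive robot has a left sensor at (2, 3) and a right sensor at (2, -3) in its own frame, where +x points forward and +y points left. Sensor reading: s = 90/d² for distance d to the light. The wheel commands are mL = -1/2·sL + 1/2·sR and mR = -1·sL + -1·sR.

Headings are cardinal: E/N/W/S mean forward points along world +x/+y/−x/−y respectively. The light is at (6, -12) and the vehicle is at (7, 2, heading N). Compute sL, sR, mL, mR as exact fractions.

left sensor world pos  = (4, 4); dL² = 260
right sensor world pos = (10, 4); dR² = 272
sL = 90/260 = 9/26
sR = 90/272 = 45/136
mL = -1/2·sL + 1/2·sR = -27/3536
mR = -1·sL + -1·sR = -1197/1768

9/26 45/136 -27/3536 -1197/1768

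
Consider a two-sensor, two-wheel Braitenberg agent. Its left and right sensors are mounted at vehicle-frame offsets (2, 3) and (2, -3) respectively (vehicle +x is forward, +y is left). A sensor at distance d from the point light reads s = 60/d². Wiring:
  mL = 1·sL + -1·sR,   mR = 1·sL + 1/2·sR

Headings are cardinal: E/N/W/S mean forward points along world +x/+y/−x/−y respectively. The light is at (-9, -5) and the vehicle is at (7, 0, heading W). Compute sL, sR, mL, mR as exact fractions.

left sensor world pos  = (5, -3); dL² = 200
right sensor world pos = (5, 3); dR² = 260
sL = 60/200 = 3/10
sR = 60/260 = 3/13
mL = 1·sL + -1·sR = 9/130
mR = 1·sL + 1/2·sR = 27/65

3/10 3/13 9/130 27/65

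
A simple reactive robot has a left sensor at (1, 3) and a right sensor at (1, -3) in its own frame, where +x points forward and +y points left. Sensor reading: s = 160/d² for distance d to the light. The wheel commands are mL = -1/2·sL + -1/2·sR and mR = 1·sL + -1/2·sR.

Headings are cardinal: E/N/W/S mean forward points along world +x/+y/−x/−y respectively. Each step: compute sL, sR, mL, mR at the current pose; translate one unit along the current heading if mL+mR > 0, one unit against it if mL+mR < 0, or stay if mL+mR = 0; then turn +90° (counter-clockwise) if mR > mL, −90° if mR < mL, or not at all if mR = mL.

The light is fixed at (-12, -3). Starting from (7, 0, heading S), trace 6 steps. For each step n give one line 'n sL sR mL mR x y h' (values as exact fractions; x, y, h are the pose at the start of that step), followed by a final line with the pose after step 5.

0 20/61 8/13 -374/793 16/793 7 0 S
1 160/449 160/401 -68000/180049 28240/180049 7 1 E
2 16/25 80/233 -2864/5825 2728/5825 6 1 N
3 160/289 32/65 -9824/18785 5776/18785 6 0 W
4 20/61 8/13 -374/793 16/793 7 0 S
5 160/449 160/401 -68000/180049 28240/180049 7 1 E
final 6 1 N

n=0: pose=(7,0,S); sL=20/61, sR=8/13; mL=-374/793, mR=16/793; mL+mR=-358/793 → advance -1; mR−mL=30/61 → turn +1·90°
n=1: pose=(7,1,E); sL=160/449, sR=160/401; mL=-68000/180049, mR=28240/180049; mL+mR=-39760/180049 → advance -1; mR−mL=240/449 → turn +1·90°
n=2: pose=(6,1,N); sL=16/25, sR=80/233; mL=-2864/5825, mR=2728/5825; mL+mR=-136/5825 → advance -1; mR−mL=24/25 → turn +1·90°
n=3: pose=(6,0,W); sL=160/289, sR=32/65; mL=-9824/18785, mR=5776/18785; mL+mR=-4048/18785 → advance -1; mR−mL=240/289 → turn +1·90°
n=4: pose=(7,0,S); sL=20/61, sR=8/13; mL=-374/793, mR=16/793; mL+mR=-358/793 → advance -1; mR−mL=30/61 → turn +1·90°
n=5: pose=(7,1,E); sL=160/449, sR=160/401; mL=-68000/180049, mR=28240/180049; mL+mR=-39760/180049 → advance -1; mR−mL=240/449 → turn +1·90°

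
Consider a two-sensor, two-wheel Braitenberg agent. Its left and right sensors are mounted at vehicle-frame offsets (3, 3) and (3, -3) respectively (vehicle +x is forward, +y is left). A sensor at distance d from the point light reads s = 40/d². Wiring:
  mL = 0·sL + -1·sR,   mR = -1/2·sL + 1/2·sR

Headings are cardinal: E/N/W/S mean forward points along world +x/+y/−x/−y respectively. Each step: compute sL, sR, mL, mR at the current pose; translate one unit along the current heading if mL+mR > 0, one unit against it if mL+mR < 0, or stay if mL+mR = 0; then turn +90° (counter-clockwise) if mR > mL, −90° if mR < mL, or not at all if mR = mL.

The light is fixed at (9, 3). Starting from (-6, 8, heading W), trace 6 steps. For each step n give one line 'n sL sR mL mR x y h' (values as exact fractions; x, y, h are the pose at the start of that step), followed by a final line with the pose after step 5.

0 5/41 10/97 -10/97 -75/7954 -6 8 W
1 8/25 40/293 -40/293 -672/7325 -5 8 S
2 20/101 4/13 -4/13 72/1313 -5 9 E
3 8/81 8/45 -8/45 16/405 -6 9 N
4 5/41 10/97 -10/97 -75/7954 -6 8 W
5 8/25 40/293 -40/293 -672/7325 -5 8 S
final -5 9 E

n=0: pose=(-6,8,W); sL=5/41, sR=10/97; mL=-10/97, mR=-75/7954; mL+mR=-895/7954 → advance -1; mR−mL=745/7954 → turn +1·90°
n=1: pose=(-5,8,S); sL=8/25, sR=40/293; mL=-40/293, mR=-672/7325; mL+mR=-1672/7325 → advance -1; mR−mL=328/7325 → turn +1·90°
n=2: pose=(-5,9,E); sL=20/101, sR=4/13; mL=-4/13, mR=72/1313; mL+mR=-332/1313 → advance -1; mR−mL=476/1313 → turn +1·90°
n=3: pose=(-6,9,N); sL=8/81, sR=8/45; mL=-8/45, mR=16/405; mL+mR=-56/405 → advance -1; mR−mL=88/405 → turn +1·90°
n=4: pose=(-6,8,W); sL=5/41, sR=10/97; mL=-10/97, mR=-75/7954; mL+mR=-895/7954 → advance -1; mR−mL=745/7954 → turn +1·90°
n=5: pose=(-5,8,S); sL=8/25, sR=40/293; mL=-40/293, mR=-672/7325; mL+mR=-1672/7325 → advance -1; mR−mL=328/7325 → turn +1·90°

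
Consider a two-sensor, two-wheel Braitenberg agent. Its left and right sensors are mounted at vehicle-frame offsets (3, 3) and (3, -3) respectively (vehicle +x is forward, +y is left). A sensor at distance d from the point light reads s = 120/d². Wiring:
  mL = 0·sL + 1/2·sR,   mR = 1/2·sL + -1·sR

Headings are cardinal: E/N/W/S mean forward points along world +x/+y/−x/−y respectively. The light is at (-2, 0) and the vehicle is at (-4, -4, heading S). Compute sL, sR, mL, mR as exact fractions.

12/5 60/37 30/37 -78/185

left sensor world pos  = (-1, -7); dL² = 50
right sensor world pos = (-7, -7); dR² = 74
sL = 120/50 = 12/5
sR = 120/74 = 60/37
mL = 0·sL + 1/2·sR = 30/37
mR = 1/2·sL + -1·sR = -78/185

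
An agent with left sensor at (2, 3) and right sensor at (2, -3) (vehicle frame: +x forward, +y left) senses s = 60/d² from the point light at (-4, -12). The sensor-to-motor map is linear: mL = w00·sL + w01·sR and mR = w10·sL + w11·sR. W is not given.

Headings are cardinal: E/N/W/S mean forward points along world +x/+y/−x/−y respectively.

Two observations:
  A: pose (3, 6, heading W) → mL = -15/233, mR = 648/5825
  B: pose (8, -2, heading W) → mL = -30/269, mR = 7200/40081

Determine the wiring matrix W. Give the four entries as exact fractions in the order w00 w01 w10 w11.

0 -1/2 1 -1

obs A: pose=(3,6,W) → sL=6/25, sR=30/233, mL=-15/233, mR=648/5825
obs B: pose=(8,-2,W) → sL=60/149, sR=60/269, mL=-30/269, mR=7200/40081
sensor matrix S = [[6/25, 30/233], [60/149, 60/269]]; det S = 78624/46694365
solve [mL_A; mL_B] = S·[w00; w01] and [mR_A; mR_B] = S·[w10; w11]:
  w00 = 0, w01 = -1/2, w10 = 1, w11 = -1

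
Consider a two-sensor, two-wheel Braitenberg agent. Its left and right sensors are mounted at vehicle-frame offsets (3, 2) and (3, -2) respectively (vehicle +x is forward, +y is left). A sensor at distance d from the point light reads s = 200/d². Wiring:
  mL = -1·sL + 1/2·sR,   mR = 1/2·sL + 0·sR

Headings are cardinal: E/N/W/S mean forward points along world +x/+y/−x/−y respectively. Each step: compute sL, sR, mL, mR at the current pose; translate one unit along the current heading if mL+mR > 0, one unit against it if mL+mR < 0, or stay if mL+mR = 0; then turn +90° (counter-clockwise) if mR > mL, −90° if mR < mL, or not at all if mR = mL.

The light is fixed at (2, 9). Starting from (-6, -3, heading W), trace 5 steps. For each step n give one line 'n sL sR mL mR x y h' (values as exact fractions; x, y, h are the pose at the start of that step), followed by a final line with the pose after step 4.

0 200/317 200/221 -12500/70057 100/317 -6 -3 W
1 100/137 100/173 -10450/23701 50/137 -7 -3 S
2 200/117 40/41 -5860/4797 100/117 -7 -2 E
3 25/26 25/16 -75/416 25/52 -8 -2 N
4 200/313 200/233 -15300/72929 100/313 -8 -1 W
final -9 -1 S

n=0: pose=(-6,-3,W); sL=200/317, sR=200/221; mL=-12500/70057, mR=100/317; mL+mR=9600/70057 → advance +1; mR−mL=34600/70057 → turn +1·90°
n=1: pose=(-7,-3,S); sL=100/137, sR=100/173; mL=-10450/23701, mR=50/137; mL+mR=-1800/23701 → advance -1; mR−mL=19100/23701 → turn +1·90°
n=2: pose=(-7,-2,E); sL=200/117, sR=40/41; mL=-5860/4797, mR=100/117; mL+mR=-1760/4797 → advance -1; mR−mL=3320/1599 → turn +1·90°
n=3: pose=(-8,-2,N); sL=25/26, sR=25/16; mL=-75/416, mR=25/52; mL+mR=125/416 → advance +1; mR−mL=275/416 → turn +1·90°
n=4: pose=(-8,-1,W); sL=200/313, sR=200/233; mL=-15300/72929, mR=100/313; mL+mR=8000/72929 → advance +1; mR−mL=38600/72929 → turn +1·90°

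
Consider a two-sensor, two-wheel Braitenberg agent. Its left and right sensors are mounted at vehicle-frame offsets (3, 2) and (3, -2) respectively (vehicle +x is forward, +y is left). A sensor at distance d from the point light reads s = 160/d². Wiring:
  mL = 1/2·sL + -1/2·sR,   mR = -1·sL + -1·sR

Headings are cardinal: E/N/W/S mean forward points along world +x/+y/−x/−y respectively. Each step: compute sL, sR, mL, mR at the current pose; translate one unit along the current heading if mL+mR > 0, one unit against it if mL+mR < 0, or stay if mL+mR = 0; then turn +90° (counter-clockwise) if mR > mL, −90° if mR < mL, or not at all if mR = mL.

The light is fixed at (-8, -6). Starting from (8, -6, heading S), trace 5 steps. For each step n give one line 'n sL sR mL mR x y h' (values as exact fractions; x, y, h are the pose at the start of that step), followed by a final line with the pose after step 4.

n=0: pose=(8,-6,S); sL=160/333, sR=32/41; mL=-2048/13653, mR=-17216/13653; mL+mR=-19264/13653 → advance -1; mR−mL=-5056/4551 → turn -1·90°
n=1: pose=(8,-5,W); sL=16/17, sR=80/89; mL=32/1513, mR=-2784/1513; mL+mR=-2752/1513 → advance -1; mR−mL=-2816/1513 → turn -1·90°
n=2: pose=(9,-5,N); sL=160/241, sR=160/377; mL=10880/90857, mR=-98880/90857; mL+mR=-88000/90857 → advance -1; mR−mL=-109760/90857 → turn -1·90°
n=3: pose=(9,-6,E); sL=40/101, sR=40/101; mL=0, mR=-80/101; mL+mR=-80/101 → advance -1; mR−mL=-80/101 → turn -1·90°
n=4: pose=(8,-6,S); sL=160/333, sR=32/41; mL=-2048/13653, mR=-17216/13653; mL+mR=-19264/13653 → advance -1; mR−mL=-5056/4551 → turn -1·90°

0 160/333 32/41 -2048/13653 -17216/13653 8 -6 S
1 16/17 80/89 32/1513 -2784/1513 8 -5 W
2 160/241 160/377 10880/90857 -98880/90857 9 -5 N
3 40/101 40/101 0 -80/101 9 -6 E
4 160/333 32/41 -2048/13653 -17216/13653 8 -6 S
final 8 -5 W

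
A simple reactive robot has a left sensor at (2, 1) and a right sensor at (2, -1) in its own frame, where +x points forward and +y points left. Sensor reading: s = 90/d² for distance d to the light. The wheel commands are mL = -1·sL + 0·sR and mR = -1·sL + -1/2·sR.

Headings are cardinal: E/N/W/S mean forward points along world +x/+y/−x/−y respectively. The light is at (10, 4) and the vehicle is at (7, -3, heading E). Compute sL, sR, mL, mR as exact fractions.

left sensor world pos  = (9, -2); dL² = 37
right sensor world pos = (9, -4); dR² = 65
sL = 90/37 = 90/37
sR = 90/65 = 18/13
mL = -1·sL + 0·sR = -90/37
mR = -1·sL + -1/2·sR = -1503/481

90/37 18/13 -90/37 -1503/481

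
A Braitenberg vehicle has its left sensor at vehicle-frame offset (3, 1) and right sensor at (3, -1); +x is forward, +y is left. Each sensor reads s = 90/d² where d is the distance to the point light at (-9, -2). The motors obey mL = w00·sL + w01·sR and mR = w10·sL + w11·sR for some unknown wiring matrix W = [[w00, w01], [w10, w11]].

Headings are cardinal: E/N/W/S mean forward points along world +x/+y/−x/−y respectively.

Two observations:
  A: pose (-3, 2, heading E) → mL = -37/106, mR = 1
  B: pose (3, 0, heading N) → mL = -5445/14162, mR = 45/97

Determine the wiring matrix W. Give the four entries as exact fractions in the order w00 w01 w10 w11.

-1 1/2 0 1

obs A: pose=(-3,2,E) → sL=45/53, sR=1, mL=-37/106, mR=1
obs B: pose=(3,0,N) → sL=45/73, sR=45/97, mL=-5445/14162, mR=45/97
sensor matrix S = [[45/53, 1], [45/73, 45/97]]; det S = -83520/375293
solve [mL_A; mL_B] = S·[w00; w01] and [mR_A; mR_B] = S·[w10; w11]:
  w00 = -1, w01 = 1/2, w10 = 0, w11 = 1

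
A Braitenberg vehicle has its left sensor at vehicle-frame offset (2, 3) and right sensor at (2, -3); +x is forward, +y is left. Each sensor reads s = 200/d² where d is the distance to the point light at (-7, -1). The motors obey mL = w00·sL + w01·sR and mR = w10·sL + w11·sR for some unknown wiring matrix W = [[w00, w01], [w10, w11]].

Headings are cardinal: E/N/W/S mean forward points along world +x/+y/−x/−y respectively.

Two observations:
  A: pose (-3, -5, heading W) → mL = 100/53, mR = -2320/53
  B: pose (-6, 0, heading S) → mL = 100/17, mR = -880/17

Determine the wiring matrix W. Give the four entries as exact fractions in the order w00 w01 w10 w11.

obs A: pose=(-3,-5,W) → sL=200/53, sR=40, mL=100/53, mR=-2320/53
obs B: pose=(-6,0,S) → sL=200/17, sR=40, mL=100/17, mR=-880/17
sensor matrix S = [[200/53, 40], [200/17, 40]]; det S = -288000/901
solve [mL_A; mL_B] = S·[w00; w01] and [mR_A; mR_B] = S·[w10; w11]:
  w00 = 1/2, w01 = 0, w10 = -1, w11 = -1

1/2 0 -1 -1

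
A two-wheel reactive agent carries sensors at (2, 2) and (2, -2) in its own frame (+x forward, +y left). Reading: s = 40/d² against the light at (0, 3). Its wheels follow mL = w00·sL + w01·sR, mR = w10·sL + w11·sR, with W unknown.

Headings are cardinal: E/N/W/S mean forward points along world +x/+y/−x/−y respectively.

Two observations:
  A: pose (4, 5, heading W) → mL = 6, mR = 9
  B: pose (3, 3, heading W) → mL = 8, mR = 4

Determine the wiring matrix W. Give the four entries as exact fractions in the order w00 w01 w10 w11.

1/2 1/2 1 -1/2

obs A: pose=(4,5,W) → sL=10, sR=2, mL=6, mR=9
obs B: pose=(3,3,W) → sL=8, sR=8, mL=8, mR=4
sensor matrix S = [[10, 2], [8, 8]]; det S = 64
solve [mL_A; mL_B] = S·[w00; w01] and [mR_A; mR_B] = S·[w10; w11]:
  w00 = 1/2, w01 = 1/2, w10 = 1, w11 = -1/2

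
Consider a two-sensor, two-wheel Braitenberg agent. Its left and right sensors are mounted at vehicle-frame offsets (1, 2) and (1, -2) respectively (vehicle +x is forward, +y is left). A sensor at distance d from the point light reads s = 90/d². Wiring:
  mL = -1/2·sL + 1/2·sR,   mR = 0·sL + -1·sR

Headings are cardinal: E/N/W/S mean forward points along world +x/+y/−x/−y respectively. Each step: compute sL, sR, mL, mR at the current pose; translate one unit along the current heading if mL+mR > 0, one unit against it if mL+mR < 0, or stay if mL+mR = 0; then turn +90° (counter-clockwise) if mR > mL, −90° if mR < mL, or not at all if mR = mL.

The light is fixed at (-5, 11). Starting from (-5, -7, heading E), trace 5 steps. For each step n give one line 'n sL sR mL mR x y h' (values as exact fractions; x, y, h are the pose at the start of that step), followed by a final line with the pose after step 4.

n=0: pose=(-5,-7,E); sL=90/257, sR=90/401; mL=-6480/103057, mR=-90/401; mL+mR=-29610/103057 → advance -1; mR−mL=-16650/103057 → turn -1·90°
n=1: pose=(-6,-7,S); sL=45/181, sR=9/37; mL=-18/6697, mR=-9/37; mL+mR=-1647/6697 → advance -1; mR−mL=-1611/6697 → turn -1·90°
n=2: pose=(-6,-6,W); sL=18/73, sR=90/229; mL=1224/16717, mR=-90/229; mL+mR=-5346/16717 → advance -1; mR−mL=-7794/16717 → turn -1·90°
n=3: pose=(-5,-6,N); sL=9/26, sR=9/26; mL=0, mR=-9/26; mL+mR=-9/26 → advance -1; mR−mL=-9/26 → turn -1·90°
n=4: pose=(-5,-7,E); sL=90/257, sR=90/401; mL=-6480/103057, mR=-90/401; mL+mR=-29610/103057 → advance -1; mR−mL=-16650/103057 → turn -1·90°

0 90/257 90/401 -6480/103057 -90/401 -5 -7 E
1 45/181 9/37 -18/6697 -9/37 -6 -7 S
2 18/73 90/229 1224/16717 -90/229 -6 -6 W
3 9/26 9/26 0 -9/26 -5 -6 N
4 90/257 90/401 -6480/103057 -90/401 -5 -7 E
final -6 -7 S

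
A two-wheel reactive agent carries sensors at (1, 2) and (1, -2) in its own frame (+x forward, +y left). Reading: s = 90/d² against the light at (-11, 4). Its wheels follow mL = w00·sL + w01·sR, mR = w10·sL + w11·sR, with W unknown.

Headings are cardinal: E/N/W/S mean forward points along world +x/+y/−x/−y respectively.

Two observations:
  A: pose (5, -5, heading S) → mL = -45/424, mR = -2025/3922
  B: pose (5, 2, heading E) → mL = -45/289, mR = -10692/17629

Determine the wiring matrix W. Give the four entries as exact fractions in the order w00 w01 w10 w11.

obs A: pose=(5,-5,S) → sL=45/212, sR=45/148, mL=-45/424, mR=-2025/3922
obs B: pose=(5,2,E) → sL=90/289, sR=18/61, mL=-45/289, mR=-10692/17629
sensor matrix S = [[45/212, 45/148], [90/289, 18/61]]; det S = -1108080/34570469
solve [mL_A; mL_B] = S·[w00; w01] and [mR_A; mR_B] = S·[w10; w11]:
  w00 = -1/2, w01 = 0, w10 = -1, w11 = -1

-1/2 0 -1 -1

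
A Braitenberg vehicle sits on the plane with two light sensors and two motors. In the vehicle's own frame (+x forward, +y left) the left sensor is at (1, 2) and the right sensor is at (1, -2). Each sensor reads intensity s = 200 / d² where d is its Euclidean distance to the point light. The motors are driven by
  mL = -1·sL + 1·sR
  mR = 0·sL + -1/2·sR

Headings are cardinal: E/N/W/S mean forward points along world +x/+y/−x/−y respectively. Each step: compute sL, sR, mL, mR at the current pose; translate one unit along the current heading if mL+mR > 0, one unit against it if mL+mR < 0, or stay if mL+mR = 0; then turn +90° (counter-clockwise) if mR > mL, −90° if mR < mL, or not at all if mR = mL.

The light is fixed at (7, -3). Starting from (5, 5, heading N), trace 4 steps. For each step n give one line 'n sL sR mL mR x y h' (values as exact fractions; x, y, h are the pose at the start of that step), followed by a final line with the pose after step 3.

n=0: pose=(5,5,N); sL=200/97, sR=200/81; mL=3200/7857, mR=-100/81; mL+mR=-6500/7857 → advance -1; mR−mL=-4300/2619 → turn -1·90°
n=1: pose=(5,4,E); sL=100/41, sR=100/13; mL=2800/533, mR=-50/13; mL+mR=750/533 → advance +1; mR−mL=-4850/533 → turn -1·90°
n=2: pose=(6,4,S); sL=200/37, sR=40/9; mL=-320/333, mR=-20/9; mL+mR=-1060/333 → advance -1; mR−mL=-140/111 → turn -1·90°
n=3: pose=(6,5,W); sL=5, sR=25/13; mL=-40/13, mR=-25/26; mL+mR=-105/26 → advance -1; mR−mL=55/26 → turn +1·90°

0 200/97 200/81 3200/7857 -100/81 5 5 N
1 100/41 100/13 2800/533 -50/13 5 4 E
2 200/37 40/9 -320/333 -20/9 6 4 S
3 5 25/13 -40/13 -25/26 6 5 W
final 7 5 S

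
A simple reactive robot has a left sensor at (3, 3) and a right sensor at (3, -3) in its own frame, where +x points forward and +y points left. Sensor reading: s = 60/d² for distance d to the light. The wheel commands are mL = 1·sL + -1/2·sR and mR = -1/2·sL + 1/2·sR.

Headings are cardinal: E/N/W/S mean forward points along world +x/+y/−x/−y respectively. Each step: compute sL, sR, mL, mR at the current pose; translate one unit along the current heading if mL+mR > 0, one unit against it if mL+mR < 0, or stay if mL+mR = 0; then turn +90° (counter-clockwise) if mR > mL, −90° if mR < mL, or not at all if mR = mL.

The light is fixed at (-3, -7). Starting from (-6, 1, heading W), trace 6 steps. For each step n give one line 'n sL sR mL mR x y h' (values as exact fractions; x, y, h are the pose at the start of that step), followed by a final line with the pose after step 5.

0 60/61 60/157 7590/9577 -2880/9577 -6 1 W
1 6/17 30/61 111/1037 72/1037 -7 1 N
2 12/29 60/37 -426/1073 648/1073 -7 2 E
3 1/3 5/12 1/8 1/24 -6 2 N
4 60/169 60/49 -2130/8281 3600/8281 -6 3 E
5 30/97 6/17 219/1649 36/1649 -5 3 N
final -5 4 E

n=0: pose=(-6,1,W); sL=60/61, sR=60/157; mL=7590/9577, mR=-2880/9577; mL+mR=30/61 → advance +1; mR−mL=-10470/9577 → turn -1·90°
n=1: pose=(-7,1,N); sL=6/17, sR=30/61; mL=111/1037, mR=72/1037; mL+mR=3/17 → advance +1; mR−mL=-39/1037 → turn -1·90°
n=2: pose=(-7,2,E); sL=12/29, sR=60/37; mL=-426/1073, mR=648/1073; mL+mR=6/29 → advance +1; mR−mL=1074/1073 → turn +1·90°
n=3: pose=(-6,2,N); sL=1/3, sR=5/12; mL=1/8, mR=1/24; mL+mR=1/6 → advance +1; mR−mL=-1/12 → turn -1·90°
n=4: pose=(-6,3,E); sL=60/169, sR=60/49; mL=-2130/8281, mR=3600/8281; mL+mR=30/169 → advance +1; mR−mL=5730/8281 → turn +1·90°
n=5: pose=(-5,3,N); sL=30/97, sR=6/17; mL=219/1649, mR=36/1649; mL+mR=15/97 → advance +1; mR−mL=-183/1649 → turn -1·90°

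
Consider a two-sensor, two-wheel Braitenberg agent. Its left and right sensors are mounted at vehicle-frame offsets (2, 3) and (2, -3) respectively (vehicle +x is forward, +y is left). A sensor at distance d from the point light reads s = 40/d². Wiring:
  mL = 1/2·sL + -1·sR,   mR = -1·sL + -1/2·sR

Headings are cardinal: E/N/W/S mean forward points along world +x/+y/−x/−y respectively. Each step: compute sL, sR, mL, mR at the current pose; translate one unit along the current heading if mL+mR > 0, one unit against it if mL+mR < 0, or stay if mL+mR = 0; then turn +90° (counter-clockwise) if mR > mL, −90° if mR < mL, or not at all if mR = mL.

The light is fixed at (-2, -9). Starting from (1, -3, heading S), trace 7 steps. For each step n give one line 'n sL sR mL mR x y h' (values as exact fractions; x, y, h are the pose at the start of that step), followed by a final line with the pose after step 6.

0 10/13 5/2 -55/26 -105/52 1 -3 S
1 8/25 40/41 -836/1025 -828/1025 1 -2 E
2 20/41 20/53 -290/2173 -1470/2173 0 -2 N
3 40/97 8/5 -676/485 -588/485 0 -3 E
4 10/17 1/2 -7/34 -57/68 -1 -3 N
5 40/73 40/13 -2660/949 -1980/949 -1 -4 E
6 20/29 20/29 -10/29 -30/29 -2 -4 N
final -2 -5 E

n=0: pose=(1,-3,S); sL=10/13, sR=5/2; mL=-55/26, mR=-105/52; mL+mR=-215/52 → advance -1; mR−mL=5/52 → turn +1·90°
n=1: pose=(1,-2,E); sL=8/25, sR=40/41; mL=-836/1025, mR=-828/1025; mL+mR=-1664/1025 → advance -1; mR−mL=8/1025 → turn +1·90°
n=2: pose=(0,-2,N); sL=20/41, sR=20/53; mL=-290/2173, mR=-1470/2173; mL+mR=-1760/2173 → advance -1; mR−mL=-1180/2173 → turn -1·90°
n=3: pose=(0,-3,E); sL=40/97, sR=8/5; mL=-676/485, mR=-588/485; mL+mR=-1264/485 → advance -1; mR−mL=88/485 → turn +1·90°
n=4: pose=(-1,-3,N); sL=10/17, sR=1/2; mL=-7/34, mR=-57/68; mL+mR=-71/68 → advance -1; mR−mL=-43/68 → turn -1·90°
n=5: pose=(-1,-4,E); sL=40/73, sR=40/13; mL=-2660/949, mR=-1980/949; mL+mR=-4640/949 → advance -1; mR−mL=680/949 → turn +1·90°
n=6: pose=(-2,-4,N); sL=20/29, sR=20/29; mL=-10/29, mR=-30/29; mL+mR=-40/29 → advance -1; mR−mL=-20/29 → turn -1·90°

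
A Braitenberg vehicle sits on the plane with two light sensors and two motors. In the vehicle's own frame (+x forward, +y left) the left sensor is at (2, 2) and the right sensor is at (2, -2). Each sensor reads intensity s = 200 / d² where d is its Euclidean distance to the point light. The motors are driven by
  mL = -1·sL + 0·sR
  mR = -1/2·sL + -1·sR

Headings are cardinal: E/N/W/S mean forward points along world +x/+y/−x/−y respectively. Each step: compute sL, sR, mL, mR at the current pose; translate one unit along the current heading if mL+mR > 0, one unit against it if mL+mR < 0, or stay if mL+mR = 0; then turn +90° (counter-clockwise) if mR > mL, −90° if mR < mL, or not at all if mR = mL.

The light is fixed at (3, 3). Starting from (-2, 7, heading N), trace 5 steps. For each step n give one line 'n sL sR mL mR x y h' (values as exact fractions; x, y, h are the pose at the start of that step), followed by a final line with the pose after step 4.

0 40/17 40/9 -40/17 -860/153 -2 7 N
1 100/17 20 -100/17 -390/17 -2 6 E
2 200/17 40/13 -200/17 -1980/221 -3 6 S
3 50/13 10 -50/13 -155/13 -3 7 E
4 200/29 40/17 -200/29 -2860/493 -4 7 S
final -4 8 E

n=0: pose=(-2,7,N); sL=40/17, sR=40/9; mL=-40/17, mR=-860/153; mL+mR=-1220/153 → advance -1; mR−mL=-500/153 → turn -1·90°
n=1: pose=(-2,6,E); sL=100/17, sR=20; mL=-100/17, mR=-390/17; mL+mR=-490/17 → advance -1; mR−mL=-290/17 → turn -1·90°
n=2: pose=(-3,6,S); sL=200/17, sR=40/13; mL=-200/17, mR=-1980/221; mL+mR=-4580/221 → advance -1; mR−mL=620/221 → turn +1·90°
n=3: pose=(-3,7,E); sL=50/13, sR=10; mL=-50/13, mR=-155/13; mL+mR=-205/13 → advance -1; mR−mL=-105/13 → turn -1·90°
n=4: pose=(-4,7,S); sL=200/29, sR=40/17; mL=-200/29, mR=-2860/493; mL+mR=-6260/493 → advance -1; mR−mL=540/493 → turn +1·90°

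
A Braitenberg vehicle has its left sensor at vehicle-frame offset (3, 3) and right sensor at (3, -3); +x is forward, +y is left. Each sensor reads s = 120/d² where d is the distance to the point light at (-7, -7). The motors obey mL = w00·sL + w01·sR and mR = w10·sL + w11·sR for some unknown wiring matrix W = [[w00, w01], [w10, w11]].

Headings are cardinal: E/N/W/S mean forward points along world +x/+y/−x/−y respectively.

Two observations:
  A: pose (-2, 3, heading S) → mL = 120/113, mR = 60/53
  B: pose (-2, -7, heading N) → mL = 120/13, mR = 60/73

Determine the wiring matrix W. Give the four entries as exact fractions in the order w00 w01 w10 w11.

obs A: pose=(-2,3,S) → sL=120/113, sR=120/53, mL=120/113, mR=60/53
obs B: pose=(-2,-7,N) → sL=120/13, sR=120/73, mL=120/13, mR=60/73
sensor matrix S = [[120/113, 120/53], [120/13, 120/73]]; det S = -108864000/5683561
solve [mL_A; mL_B] = S·[w00; w01] and [mR_A; mR_B] = S·[w10; w11]:
  w00 = 1, w01 = 0, w10 = 0, w11 = 1/2

1 0 0 1/2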